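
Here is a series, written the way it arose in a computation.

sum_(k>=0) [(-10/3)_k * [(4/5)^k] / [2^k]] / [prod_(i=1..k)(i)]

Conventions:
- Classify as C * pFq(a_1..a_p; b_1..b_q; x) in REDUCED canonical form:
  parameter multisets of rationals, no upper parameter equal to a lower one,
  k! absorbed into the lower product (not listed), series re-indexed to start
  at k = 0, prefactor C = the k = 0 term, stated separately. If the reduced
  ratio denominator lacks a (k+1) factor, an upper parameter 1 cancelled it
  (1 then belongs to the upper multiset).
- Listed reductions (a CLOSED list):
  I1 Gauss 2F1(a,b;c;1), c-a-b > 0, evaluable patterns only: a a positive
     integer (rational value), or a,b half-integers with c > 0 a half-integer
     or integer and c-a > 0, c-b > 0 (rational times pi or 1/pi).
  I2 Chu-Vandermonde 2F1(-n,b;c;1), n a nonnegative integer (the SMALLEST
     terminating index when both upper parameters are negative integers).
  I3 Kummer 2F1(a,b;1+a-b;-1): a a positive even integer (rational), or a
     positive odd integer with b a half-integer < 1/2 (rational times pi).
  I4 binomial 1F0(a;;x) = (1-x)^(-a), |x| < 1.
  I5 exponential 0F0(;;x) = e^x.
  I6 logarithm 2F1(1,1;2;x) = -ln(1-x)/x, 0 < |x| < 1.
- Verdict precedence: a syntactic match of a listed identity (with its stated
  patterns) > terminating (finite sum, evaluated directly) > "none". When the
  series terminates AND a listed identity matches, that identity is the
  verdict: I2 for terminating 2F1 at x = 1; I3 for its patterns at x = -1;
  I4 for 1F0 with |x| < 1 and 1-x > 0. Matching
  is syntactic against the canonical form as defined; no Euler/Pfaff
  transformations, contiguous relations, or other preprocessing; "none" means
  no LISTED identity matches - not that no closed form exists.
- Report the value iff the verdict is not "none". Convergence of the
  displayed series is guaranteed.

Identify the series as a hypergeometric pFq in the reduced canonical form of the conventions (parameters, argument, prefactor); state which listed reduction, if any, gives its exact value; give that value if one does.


Prefactor 1, argument 2/5: 1F0 with upper {-10/3} over lower {-}. Verdict at x = 2/5: the I4 binomial reduction matches (the 1F0 binomial series: exponent 10/3, x = 2/5). Hence: (3/5)^(10/3).

The tell: with t_0 = 1, the two k-th powers (prefactor 1) combine into one argument.
Term ratio: r(k) = (2/5) * (k-10/3) / [(k+1)] - poly over poly, x = (2/5) from leading terms; C = 1 at k = 0.


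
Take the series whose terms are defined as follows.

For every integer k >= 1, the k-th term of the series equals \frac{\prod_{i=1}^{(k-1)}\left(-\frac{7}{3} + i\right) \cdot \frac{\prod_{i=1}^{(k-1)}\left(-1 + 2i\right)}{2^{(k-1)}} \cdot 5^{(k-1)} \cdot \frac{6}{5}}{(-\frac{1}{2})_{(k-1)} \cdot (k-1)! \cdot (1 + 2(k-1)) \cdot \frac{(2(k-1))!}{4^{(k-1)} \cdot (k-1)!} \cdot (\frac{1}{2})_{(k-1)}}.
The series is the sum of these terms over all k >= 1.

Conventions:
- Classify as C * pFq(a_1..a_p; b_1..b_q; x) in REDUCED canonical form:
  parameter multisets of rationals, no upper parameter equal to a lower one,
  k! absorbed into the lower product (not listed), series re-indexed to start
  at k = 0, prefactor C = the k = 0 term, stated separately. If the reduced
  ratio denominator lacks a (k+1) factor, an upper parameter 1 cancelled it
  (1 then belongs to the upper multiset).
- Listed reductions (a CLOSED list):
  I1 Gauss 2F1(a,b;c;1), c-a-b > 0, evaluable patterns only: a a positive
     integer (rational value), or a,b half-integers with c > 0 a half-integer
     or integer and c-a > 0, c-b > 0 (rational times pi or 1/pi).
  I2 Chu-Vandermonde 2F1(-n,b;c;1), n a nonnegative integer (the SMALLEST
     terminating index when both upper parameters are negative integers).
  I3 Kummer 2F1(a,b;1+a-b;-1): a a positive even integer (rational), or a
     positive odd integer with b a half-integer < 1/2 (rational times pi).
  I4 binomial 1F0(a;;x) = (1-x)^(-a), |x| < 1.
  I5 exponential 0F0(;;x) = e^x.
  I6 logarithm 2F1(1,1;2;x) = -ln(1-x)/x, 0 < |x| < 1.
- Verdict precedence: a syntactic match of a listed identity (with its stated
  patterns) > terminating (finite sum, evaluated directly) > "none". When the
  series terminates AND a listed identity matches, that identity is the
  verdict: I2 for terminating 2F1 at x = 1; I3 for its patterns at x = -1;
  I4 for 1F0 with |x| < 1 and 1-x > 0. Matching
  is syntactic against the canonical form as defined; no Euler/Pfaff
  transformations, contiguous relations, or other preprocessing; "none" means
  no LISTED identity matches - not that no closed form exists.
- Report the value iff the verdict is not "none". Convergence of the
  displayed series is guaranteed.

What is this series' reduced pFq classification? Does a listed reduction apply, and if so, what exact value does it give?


x = 5 here; the reduced form reads 1F2, upper {-\frac{4}{3}}, lower {-\frac{1}{2}, \frac{3}{2}}, C = \frac{6}{5}. Verdict: none - this 1F2 at x = 5 matches no listed pattern, and upper {-\frac{4}{3}} holds no stopper.

Key observation: x = 5 and the parameter 1/2 appears in both the upper and lower lists and cancels.
Step ratio: r(k) = 5 * (k-\frac{4}{3}) / [(k-\frac{1}{2}) (k+\frac{3}{2}) (k+1)] - rational in k, leading ratio 5; with t_0 = \frac{6}{5}, classification follows.


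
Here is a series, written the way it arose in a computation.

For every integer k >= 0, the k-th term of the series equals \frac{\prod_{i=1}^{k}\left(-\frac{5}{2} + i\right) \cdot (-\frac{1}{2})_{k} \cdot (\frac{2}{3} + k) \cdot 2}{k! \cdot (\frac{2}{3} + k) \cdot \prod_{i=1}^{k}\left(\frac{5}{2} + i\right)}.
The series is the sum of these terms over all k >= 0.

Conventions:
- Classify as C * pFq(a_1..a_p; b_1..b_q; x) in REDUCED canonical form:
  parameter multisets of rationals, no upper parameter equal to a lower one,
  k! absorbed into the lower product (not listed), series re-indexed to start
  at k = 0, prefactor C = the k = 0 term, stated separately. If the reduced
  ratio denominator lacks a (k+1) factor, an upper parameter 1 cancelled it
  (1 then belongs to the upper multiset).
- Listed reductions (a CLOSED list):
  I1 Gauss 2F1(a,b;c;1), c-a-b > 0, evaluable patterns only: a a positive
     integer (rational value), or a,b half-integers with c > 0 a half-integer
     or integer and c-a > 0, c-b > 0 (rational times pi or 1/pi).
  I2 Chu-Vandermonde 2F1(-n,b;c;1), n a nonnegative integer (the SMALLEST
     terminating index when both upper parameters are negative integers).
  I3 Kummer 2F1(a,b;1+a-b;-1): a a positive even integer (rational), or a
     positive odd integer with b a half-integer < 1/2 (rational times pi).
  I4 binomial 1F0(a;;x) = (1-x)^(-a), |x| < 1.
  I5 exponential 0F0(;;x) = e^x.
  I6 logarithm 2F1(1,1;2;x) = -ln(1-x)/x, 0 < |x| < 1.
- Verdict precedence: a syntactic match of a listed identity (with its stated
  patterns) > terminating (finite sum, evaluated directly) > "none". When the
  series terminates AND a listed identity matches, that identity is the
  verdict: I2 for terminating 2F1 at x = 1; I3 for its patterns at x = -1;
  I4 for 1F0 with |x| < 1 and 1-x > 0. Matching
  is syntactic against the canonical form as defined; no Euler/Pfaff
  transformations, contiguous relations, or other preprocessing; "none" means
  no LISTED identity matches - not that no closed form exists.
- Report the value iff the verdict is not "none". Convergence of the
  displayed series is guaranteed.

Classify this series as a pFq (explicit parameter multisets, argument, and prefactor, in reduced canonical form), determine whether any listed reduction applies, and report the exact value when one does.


Structural cue: with t_0 = 2, the running product (prefactor 2) telescopes to a rising factorial.
Adjacent-term ratio: r(k) = 1 * (k-\frac{3}{2}) (k-\frac{1}{2}) / [(k+\frac{7}{2}) (k+1)] ; factor over Q: parameters, x = 1, and C = 2.

At argument 1: a 2F1 with upper {-\frac{3}{2}, -\frac{1}{2}}, lower {\frac{7}{2}}, scaled by C = 2. Verdict (x = 1): Gauss (I1, half-integer pattern) applies (x = 1; upper {-\frac{3}{2}, -\frac{1}{2}} half-integers, c = \frac{7}{2} in the evaluable pattern). Its exact value is \frac{1575}{2048} \cdot \pi.


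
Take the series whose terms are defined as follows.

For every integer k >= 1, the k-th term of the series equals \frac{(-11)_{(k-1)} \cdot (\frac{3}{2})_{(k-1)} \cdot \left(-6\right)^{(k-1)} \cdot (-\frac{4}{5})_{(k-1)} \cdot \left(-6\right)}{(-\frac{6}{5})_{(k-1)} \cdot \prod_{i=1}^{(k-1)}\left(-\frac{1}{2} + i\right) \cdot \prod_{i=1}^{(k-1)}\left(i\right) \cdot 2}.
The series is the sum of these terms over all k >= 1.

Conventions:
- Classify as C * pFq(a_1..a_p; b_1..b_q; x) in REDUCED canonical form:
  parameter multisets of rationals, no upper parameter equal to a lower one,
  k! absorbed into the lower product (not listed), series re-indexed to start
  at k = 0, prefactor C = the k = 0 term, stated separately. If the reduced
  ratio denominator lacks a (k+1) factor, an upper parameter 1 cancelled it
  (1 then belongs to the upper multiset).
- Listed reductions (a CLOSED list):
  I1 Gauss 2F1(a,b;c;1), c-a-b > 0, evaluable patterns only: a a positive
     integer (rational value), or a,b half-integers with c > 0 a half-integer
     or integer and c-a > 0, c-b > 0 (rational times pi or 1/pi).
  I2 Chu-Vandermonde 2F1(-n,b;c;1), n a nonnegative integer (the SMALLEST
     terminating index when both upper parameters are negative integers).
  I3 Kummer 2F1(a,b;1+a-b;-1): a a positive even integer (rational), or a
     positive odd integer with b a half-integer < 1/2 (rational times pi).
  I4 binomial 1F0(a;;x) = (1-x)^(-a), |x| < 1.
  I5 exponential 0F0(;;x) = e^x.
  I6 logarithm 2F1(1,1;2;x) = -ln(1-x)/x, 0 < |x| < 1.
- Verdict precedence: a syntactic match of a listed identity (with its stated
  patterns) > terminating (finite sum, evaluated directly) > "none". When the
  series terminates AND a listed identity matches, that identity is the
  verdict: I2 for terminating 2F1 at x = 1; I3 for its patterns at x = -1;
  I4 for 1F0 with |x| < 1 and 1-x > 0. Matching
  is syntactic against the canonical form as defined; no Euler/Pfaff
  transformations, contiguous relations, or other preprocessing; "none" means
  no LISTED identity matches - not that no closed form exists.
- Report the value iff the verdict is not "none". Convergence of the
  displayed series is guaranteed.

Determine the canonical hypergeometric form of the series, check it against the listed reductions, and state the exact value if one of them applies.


Reduced: x = -6, 3F2, upper = {-11, -\frac{4}{5}, \frac{3}{2}}, lower = {-\frac{6}{5}, \frac{1}{2}}, C = -3. Verdict: terminating. With -11 upstairs the series is a 12-term polynomial sum; evaluated term by term. Exact value: \frac{2144879570484375}{9367}.

The tell: t_0 = -3 here, and the lower running product (C = -3) is a rising factorial.
Adjacent-term ratio: r(k) = -6 * (k-11) (k-\frac{4}{5}) (k+\frac{3}{2}) / [(k-\frac{6}{5}) (k+\frac{1}{2}) (k+1)] - rational in k. x = -6; t_0 = -3; negate the roots.


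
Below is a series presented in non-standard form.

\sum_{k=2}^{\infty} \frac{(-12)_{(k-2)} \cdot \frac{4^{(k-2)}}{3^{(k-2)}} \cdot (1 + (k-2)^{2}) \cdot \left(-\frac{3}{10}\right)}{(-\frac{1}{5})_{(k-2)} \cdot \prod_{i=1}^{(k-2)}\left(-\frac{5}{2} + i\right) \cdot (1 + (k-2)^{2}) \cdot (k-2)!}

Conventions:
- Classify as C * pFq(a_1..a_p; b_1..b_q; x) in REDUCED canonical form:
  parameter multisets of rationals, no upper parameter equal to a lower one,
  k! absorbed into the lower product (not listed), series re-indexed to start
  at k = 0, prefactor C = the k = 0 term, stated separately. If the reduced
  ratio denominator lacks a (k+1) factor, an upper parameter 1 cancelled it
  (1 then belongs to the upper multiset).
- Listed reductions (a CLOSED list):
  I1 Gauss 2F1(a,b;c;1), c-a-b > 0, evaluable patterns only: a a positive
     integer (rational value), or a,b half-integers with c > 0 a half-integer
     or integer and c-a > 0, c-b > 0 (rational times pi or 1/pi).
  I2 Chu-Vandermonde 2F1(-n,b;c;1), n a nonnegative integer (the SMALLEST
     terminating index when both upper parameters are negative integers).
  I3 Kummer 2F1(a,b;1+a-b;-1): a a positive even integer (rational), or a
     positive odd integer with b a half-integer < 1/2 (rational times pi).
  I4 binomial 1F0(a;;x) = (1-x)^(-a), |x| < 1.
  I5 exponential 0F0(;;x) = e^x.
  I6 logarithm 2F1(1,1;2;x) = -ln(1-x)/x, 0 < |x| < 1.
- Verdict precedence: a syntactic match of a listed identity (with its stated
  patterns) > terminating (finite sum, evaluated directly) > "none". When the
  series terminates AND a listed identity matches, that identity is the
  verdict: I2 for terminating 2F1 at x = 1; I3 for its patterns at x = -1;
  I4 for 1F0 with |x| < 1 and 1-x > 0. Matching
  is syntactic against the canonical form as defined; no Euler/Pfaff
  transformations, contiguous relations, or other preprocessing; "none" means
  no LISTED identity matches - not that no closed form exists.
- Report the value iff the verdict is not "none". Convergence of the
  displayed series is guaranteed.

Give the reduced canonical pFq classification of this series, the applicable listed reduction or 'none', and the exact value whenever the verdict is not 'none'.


Classification (C = -\frac{3}{10}): 1F2 with upper {-12}, lower {-\frac{3}{2}, -\frac{1}{5}}, argument x = \frac{4}{3}. Verdict: terminating. With -12 upstairs the series is a 13-term polynomial sum; evaluated term by term. Its exact value is -\frac{44275675548859365230467314149}{139847960166742423024859430}.

First insight: with t_0 = -\frac{3}{10}, the factor k^2 + 1 cancels (top and bottom), leaving C = -3/10.
Consecutive-term ratio: r(k) = \frac{4}{3} * (k-12) / [(k-\frac{3}{2}) (k-\frac{1}{5}) (k+1)] - rational; roots negated = parameters, x = \frac{4}{3}, C = -\frac{3}{10}.


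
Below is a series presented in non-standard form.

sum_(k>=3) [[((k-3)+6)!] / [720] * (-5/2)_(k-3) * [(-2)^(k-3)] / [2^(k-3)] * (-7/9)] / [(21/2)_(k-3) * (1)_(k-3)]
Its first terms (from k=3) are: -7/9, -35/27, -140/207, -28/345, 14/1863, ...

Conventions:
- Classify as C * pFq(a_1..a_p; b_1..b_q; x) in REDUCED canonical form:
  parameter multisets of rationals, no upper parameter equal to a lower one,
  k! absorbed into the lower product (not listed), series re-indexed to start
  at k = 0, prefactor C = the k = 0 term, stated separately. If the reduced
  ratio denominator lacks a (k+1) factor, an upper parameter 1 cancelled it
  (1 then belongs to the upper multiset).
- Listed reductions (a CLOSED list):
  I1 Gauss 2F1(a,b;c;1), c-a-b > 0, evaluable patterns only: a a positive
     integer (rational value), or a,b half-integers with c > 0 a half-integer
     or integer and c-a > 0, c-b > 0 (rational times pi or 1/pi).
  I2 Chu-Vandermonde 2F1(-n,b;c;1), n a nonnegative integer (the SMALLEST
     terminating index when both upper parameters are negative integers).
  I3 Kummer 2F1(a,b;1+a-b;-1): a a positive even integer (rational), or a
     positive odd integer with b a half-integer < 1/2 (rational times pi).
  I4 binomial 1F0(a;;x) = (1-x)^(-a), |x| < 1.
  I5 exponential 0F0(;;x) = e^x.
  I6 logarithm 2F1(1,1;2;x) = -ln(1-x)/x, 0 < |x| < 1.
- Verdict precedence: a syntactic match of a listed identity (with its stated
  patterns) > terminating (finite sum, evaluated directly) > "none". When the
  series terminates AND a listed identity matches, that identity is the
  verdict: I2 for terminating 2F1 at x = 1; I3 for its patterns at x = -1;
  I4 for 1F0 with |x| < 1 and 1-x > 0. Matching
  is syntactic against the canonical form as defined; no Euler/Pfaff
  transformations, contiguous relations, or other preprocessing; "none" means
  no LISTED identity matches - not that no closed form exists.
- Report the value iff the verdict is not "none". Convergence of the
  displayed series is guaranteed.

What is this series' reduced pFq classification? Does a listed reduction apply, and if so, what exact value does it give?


x = -1 here; the reduced form reads 2F1, upper {-5/2, 7}, lower {21/2}, C = -7/9. Verdict: Kummer (I3) matches (x = -1; c = 21/2 equals 1+a-b for upper {-5/2, 7}: listed pattern). Value: (-11316305/12582912) * pi.

Key step: t_0 = -7/9 here, and (1)_k (C = -7/9) is k! itself.
Adjacent-term ratio: r(k) = (-1) * (k-5/2) (k+7) / [(k+21/2) (k+1)] - rational; roots negated = parameters, x = (-1), C = -7/9.


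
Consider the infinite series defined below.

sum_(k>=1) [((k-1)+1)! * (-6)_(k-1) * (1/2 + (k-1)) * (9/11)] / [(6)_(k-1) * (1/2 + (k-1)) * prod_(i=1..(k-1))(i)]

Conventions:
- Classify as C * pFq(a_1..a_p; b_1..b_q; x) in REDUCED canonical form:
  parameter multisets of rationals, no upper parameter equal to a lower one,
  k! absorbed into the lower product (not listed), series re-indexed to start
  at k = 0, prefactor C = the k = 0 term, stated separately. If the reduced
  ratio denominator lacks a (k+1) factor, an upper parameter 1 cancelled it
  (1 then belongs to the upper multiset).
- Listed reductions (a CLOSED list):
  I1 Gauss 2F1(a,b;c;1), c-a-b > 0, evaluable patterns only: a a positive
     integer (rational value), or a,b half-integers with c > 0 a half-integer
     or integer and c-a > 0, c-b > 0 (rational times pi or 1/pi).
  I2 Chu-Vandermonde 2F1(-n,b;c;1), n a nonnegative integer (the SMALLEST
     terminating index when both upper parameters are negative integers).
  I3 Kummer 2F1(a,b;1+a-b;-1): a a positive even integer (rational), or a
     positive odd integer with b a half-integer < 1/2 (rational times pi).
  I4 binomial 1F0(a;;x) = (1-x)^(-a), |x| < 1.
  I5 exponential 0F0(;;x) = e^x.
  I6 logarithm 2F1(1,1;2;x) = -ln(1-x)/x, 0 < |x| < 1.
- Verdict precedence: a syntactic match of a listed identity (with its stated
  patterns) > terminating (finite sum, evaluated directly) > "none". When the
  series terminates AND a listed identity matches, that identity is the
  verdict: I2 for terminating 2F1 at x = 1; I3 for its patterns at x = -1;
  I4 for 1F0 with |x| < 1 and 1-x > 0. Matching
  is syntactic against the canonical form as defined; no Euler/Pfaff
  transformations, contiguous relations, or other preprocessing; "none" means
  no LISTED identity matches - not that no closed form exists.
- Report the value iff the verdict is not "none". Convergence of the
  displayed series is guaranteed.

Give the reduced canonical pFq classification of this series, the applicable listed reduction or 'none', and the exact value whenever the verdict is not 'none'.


x = 1 here; the reduced form reads 2F1, upper {-6, 2}, lower {6}, C = 9/11. Verdict: Vandermonde's identity (I2) matches (terminating 2F1 at x = 1 with n = 6, b = 2, c = 6). Sum: 18/121.

Key observation: t_0 = 9/11 here, and the factorial ratio (prefactor 9/11) (k+a-1)!/(a-1)! is a rising factorial (a)_k.
Adjacent-term ratio: r(k) = 1 * (k-6) (k+2) / [(k+6) (k+1)] - rational in k, leading ratio 1; with t_0 = 9/11, classification follows.


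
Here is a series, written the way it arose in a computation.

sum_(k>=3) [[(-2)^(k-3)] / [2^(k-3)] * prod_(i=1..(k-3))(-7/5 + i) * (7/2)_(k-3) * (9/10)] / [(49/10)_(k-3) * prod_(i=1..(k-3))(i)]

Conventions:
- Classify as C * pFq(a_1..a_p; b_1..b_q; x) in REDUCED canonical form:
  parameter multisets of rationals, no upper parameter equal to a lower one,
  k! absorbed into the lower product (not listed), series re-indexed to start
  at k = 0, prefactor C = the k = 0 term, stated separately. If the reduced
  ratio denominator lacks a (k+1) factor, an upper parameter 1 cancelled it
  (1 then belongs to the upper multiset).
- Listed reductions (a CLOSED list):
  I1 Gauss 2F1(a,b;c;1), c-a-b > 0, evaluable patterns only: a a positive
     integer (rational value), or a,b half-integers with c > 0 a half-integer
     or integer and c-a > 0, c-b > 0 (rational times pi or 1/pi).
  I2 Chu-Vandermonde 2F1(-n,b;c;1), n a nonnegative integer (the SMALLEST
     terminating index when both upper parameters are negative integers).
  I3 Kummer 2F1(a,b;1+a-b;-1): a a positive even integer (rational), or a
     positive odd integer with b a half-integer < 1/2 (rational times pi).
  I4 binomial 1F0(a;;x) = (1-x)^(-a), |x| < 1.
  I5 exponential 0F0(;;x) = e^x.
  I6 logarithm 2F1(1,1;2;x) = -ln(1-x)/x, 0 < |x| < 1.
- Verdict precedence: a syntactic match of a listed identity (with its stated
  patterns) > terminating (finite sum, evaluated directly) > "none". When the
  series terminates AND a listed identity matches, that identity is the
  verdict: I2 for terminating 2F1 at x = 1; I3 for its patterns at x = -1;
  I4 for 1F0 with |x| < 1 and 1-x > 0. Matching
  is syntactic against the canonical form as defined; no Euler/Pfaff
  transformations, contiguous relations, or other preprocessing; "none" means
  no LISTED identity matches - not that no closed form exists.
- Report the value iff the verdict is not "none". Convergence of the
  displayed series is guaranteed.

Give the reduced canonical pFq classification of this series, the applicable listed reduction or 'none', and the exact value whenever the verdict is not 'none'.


x = -1 here; the reduced form reads 2F1, upper {-2/5, 7/2}, lower {49/10}, C = 9/10. Verdict: no listed reduction: x = -1 and upper {-2/5, 7/2} fail every I1-I6 pattern.

First insight: t_0 = 9/10 here, and the product of the first k integers (C = 9/10, x = -1) is k!.
Step ratio: r(k) = (-1) * (k-2/5) (k+7/2) / [(k+49/10) (k+1)] - rational in k. x = (-1); t_0 = 9/10; negate the roots.


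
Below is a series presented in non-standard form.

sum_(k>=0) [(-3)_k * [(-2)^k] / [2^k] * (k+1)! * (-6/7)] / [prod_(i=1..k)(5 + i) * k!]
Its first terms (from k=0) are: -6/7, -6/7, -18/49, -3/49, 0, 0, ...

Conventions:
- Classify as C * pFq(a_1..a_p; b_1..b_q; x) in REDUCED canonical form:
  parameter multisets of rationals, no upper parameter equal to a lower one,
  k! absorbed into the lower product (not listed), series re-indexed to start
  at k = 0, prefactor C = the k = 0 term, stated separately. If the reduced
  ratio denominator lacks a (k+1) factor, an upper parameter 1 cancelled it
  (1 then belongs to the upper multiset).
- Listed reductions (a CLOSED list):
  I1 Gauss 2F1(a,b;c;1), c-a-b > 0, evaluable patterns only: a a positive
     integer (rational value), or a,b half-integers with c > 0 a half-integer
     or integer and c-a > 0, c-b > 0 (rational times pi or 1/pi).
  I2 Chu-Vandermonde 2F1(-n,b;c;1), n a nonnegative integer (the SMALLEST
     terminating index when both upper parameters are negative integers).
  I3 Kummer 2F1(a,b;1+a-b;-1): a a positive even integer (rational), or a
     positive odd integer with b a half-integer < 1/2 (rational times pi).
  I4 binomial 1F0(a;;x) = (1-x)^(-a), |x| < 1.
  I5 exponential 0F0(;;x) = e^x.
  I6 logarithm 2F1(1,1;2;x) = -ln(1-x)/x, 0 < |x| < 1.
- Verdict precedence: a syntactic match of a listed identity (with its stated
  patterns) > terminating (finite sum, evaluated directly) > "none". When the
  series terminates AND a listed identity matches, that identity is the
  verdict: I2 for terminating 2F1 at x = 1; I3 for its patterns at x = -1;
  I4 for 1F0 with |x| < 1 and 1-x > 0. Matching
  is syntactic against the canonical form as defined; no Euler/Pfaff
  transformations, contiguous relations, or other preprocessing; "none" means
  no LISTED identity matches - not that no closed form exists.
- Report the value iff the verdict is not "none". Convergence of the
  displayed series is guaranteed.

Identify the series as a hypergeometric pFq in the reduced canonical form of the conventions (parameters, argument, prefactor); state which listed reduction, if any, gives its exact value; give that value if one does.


Canonical form: C = -6/7 times 2F1 with upper {-3, 2}, lower {6}, x = -1. Verdict (x = -1): Kummer (I3) applies (x = -1; c = 6 equals 1+a-b for upper {-3, 2}: listed pattern). Value: -15/7.

Structural cue: t_0 = -6/7 here, and the lower running product (C = -6/7) is a rising factorial.
Term ratio: r(k) = (-1) * (k-3) (k+2) / [(k+6) (k+1)] - rational in k, leading ratio (-1); with t_0 = -6/7, classification follows.


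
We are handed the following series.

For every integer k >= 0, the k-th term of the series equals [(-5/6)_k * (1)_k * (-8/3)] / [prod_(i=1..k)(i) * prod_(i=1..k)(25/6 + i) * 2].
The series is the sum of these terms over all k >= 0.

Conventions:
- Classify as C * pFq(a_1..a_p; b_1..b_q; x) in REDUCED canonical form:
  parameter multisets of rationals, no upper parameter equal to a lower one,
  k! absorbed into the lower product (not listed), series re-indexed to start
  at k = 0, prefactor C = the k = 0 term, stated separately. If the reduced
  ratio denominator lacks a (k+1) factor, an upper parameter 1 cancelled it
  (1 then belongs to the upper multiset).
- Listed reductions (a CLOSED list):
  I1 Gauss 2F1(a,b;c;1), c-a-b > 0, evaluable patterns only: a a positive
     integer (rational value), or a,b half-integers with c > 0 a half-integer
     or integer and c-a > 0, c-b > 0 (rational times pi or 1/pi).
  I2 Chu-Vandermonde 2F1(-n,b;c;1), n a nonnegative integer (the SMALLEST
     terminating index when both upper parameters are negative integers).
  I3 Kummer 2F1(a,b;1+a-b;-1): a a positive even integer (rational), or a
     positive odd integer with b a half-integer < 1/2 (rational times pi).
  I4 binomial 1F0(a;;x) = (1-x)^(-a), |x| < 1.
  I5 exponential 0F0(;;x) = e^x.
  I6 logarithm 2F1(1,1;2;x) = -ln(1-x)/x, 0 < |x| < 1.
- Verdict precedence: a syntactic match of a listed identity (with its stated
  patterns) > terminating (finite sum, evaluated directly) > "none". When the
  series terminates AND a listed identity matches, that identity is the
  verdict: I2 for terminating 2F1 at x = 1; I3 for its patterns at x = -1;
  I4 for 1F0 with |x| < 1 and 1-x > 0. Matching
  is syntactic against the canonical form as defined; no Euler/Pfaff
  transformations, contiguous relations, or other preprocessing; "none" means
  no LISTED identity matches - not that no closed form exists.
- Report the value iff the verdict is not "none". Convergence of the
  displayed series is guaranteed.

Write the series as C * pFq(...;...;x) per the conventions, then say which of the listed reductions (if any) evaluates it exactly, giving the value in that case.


The series (x = 1) is 2F1: upper {-5/6, 1}, lower {31/6}, prefactor -4/3. Verdict: this is Gauss's theorem (I1) (x = 1: the Gamma ratio telescopes since c-a-b = 5 > 0 and a = 1 in Z>0). Sum: -10/9.

First insight: t_0 being -4/3, the constant factors (C = -4/3, x = 1) combine into one prefactor.
Step ratio: r(k) = 1 * (k-5/6) (k+1) / [(k+31/6) (k+1)] - poly over poly, x = 1 from leading terms; C = -4/3 at k = 0.


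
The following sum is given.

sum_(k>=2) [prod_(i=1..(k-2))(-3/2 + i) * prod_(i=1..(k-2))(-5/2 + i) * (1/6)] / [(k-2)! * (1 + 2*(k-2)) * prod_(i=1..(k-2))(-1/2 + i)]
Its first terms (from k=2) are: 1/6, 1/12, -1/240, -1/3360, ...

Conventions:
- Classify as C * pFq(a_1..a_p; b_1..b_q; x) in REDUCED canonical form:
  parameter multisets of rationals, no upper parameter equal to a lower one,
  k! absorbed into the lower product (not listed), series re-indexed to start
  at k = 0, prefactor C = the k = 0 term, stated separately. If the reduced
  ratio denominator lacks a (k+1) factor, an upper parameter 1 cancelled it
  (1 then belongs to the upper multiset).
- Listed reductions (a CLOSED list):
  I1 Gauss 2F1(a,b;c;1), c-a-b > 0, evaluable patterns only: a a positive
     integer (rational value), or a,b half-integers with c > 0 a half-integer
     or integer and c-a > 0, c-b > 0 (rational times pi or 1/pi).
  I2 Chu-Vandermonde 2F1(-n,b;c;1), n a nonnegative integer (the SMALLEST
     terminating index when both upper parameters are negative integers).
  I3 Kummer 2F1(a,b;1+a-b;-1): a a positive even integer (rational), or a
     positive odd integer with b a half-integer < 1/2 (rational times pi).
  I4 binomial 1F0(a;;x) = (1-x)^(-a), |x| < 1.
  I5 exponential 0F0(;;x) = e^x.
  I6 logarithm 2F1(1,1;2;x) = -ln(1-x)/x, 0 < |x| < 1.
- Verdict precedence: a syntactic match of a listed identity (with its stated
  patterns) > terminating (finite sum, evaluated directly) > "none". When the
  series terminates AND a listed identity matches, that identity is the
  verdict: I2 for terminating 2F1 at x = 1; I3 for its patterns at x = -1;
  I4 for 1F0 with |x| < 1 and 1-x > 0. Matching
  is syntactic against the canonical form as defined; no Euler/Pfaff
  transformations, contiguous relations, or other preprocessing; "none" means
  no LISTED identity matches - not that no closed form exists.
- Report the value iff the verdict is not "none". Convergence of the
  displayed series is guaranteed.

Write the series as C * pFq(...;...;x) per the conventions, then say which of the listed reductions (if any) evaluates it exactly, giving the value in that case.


Key step: t_0 being 1/6, the running product (C = 1/6, x = 1) telescopes to a rising factorial.
Step ratio: r(k) = 1 * (k-3/2) (k-1/2) / [(k+3/2) (k+1)] - rational in k. x = 1; t_0 = 1/6; negate the roots.

Canonical form: C = 1/6 times 2F1 with upper {-3/2, -1/2}, lower {3/2}, x = 1. Verdict: the half-integer Gauss pattern (I1) applies (x = 1; upper {-3/2, -1/2} half-integers, c = 3/2 in the evaluable pattern). Exact value: (5/64) * pi.


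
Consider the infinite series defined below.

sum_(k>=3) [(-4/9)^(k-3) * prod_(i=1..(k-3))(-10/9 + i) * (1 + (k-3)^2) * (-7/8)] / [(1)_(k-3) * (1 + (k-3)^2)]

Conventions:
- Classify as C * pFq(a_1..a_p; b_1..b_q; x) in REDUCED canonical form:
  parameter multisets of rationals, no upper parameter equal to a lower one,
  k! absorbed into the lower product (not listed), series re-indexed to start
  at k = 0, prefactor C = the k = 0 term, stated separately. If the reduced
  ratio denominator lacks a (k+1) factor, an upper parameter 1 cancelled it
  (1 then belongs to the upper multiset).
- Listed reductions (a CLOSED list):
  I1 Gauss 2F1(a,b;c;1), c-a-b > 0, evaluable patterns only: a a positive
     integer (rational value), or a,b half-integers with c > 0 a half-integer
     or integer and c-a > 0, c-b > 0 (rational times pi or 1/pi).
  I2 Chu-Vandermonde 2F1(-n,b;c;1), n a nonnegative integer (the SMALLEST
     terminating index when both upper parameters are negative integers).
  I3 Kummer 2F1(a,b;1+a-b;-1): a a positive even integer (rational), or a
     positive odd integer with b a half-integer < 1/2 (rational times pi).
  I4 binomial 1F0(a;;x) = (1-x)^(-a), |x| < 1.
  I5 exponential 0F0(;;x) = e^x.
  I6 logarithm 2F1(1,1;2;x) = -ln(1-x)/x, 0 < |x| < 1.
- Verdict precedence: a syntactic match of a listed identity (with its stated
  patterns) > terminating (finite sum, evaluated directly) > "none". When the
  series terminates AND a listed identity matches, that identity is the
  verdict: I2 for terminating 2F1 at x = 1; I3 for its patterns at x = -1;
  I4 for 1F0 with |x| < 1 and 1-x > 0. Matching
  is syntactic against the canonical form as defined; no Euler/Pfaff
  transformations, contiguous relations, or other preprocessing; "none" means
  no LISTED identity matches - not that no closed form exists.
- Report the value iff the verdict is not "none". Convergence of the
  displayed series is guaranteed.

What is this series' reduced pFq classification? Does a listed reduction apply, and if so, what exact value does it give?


Structural cue: x = (-4/9) and the running product (C = -7/8) telescopes to a rising factorial.
Ratio: r(k) = (-4/9) * (k-1/9) / [(k+1)] - poly over poly, x = (-4/9) from leading terms; C = -7/8 at k = 0.

Reduced: x = -4/9, 1F0, upper = {-1/9}, lower = {-}, C = -7/8. Verdict: binomial (I4) applies (the 1F0 binomial series: exponent 1/9, x = -4/9). Exact value: (-7/8) * (13/9)^(1/9).


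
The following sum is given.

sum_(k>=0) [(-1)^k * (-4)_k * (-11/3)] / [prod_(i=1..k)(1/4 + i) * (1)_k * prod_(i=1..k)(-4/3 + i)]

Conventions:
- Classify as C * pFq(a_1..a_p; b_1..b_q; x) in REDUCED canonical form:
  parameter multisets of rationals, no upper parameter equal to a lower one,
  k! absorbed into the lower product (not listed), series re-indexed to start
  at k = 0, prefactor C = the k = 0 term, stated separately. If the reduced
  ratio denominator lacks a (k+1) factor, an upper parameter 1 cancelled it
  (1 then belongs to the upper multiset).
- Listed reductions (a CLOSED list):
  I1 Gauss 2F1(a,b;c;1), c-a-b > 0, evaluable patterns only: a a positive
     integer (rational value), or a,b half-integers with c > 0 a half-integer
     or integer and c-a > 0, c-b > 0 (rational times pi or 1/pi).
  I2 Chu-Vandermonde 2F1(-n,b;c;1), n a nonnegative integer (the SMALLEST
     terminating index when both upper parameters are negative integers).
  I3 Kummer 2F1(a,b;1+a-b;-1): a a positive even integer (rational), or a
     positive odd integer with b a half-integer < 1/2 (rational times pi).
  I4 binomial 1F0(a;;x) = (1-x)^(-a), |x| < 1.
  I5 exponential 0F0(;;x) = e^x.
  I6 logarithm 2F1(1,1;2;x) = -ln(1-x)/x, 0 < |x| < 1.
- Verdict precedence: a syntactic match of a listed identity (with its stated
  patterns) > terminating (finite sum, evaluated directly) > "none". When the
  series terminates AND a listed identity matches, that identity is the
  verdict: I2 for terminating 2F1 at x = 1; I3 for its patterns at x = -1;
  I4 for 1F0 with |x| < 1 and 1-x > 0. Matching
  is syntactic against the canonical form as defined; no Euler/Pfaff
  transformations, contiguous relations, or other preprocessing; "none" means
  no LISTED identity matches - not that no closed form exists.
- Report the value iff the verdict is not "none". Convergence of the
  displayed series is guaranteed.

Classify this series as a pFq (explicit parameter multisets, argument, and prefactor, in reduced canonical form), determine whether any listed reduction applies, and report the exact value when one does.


This is -11/3 * 1F2(-4; -1/3, 5/4; -1) in reduced canonical form. Verdict: terminating - upper -4 stops the sum at k = 4; the 5 terms are added exactly. Sum: 1179497/16575.

The tell: t_0 = -11/3 here, and (1)_k (C = -11/3) is k! itself.
Term ratio: r(k) = (-1) * (k-4) / [(k-1/3) (k+5/4) (k+1)] - rational in k, leading ratio (-1); with t_0 = -11/3, classification follows.


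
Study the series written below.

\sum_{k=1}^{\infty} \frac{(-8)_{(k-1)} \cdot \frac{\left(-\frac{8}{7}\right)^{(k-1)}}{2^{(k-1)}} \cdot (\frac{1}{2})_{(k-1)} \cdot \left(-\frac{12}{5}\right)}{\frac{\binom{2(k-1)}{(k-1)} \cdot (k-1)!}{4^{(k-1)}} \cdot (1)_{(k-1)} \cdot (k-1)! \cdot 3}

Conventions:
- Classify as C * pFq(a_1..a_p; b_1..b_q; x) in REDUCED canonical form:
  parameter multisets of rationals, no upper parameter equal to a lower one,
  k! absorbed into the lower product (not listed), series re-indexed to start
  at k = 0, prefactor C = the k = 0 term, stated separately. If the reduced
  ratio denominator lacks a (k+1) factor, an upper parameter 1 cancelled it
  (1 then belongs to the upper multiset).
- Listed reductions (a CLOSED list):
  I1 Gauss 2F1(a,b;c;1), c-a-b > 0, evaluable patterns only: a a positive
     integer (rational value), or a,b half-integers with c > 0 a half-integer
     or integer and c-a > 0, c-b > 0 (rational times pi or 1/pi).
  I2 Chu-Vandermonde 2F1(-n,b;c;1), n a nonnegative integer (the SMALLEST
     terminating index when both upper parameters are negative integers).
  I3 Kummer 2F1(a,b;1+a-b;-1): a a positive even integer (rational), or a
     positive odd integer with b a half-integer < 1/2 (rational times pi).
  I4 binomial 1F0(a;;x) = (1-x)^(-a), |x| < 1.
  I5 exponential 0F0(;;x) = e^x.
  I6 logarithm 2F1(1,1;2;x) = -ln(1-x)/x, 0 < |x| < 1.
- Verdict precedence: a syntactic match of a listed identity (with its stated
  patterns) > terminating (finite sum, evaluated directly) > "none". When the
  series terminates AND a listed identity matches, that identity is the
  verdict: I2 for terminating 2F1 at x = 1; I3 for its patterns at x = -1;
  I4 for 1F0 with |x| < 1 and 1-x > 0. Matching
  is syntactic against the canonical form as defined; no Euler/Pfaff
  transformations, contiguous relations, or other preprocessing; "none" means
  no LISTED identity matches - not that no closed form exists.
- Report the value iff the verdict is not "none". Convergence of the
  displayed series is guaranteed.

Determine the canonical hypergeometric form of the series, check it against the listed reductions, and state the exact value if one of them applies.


Key observation: t_0 being -\frac{4}{5}, the constant factors (prefactor -4/5) combine into one prefactor.
Step ratio: r(k) = -\frac{4}{7} * (k-8) / [(k+1) (k+1)] - poly over poly, x = -\frac{4}{7} from leading terms; C = -\frac{4}{5} at k = 0.

Canonical form: C = -\frac{4}{5} times 1F1 with upper {-8}, lower {1}, x = -\frac{4}{7}. Verdict: terminating. With -8 upstairs the series is a 9-term polynomial sum; evaluated term by term. Exact value: -\frac{88799228396}{9079561575}.


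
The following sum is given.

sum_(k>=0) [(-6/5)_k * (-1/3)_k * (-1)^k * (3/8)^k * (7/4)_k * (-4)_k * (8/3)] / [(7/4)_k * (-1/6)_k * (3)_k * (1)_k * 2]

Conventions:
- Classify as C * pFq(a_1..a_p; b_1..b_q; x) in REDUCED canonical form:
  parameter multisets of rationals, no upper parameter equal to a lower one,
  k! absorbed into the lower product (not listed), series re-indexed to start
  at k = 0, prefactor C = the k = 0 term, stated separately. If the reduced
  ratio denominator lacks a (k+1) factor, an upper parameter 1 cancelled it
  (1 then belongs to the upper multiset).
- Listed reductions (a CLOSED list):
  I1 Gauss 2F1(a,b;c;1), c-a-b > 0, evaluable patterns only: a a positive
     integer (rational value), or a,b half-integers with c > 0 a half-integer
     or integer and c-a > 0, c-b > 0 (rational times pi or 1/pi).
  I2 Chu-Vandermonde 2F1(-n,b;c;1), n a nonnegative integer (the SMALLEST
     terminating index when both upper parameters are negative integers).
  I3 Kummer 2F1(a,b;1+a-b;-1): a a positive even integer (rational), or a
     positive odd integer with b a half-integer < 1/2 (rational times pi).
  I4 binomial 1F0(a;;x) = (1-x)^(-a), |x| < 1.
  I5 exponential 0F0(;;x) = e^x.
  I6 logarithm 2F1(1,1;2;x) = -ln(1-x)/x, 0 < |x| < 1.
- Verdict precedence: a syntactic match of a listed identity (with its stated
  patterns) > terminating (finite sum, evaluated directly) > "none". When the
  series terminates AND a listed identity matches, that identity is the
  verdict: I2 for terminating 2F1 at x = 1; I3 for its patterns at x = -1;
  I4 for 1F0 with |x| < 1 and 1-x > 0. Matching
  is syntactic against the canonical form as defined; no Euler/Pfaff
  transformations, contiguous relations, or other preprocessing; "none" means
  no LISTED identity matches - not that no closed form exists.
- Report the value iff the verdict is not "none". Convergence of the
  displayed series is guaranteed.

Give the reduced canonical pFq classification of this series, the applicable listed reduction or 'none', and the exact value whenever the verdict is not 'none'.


This is 4/3 * 3F2(-4, -6/5, -1/3; -1/6, 3; -3/8) in reduced canonical form. Verdict: terminating - upper -4 stops the sum at k = 4; the 5 terms are added exactly. Hence: -1608127/7012500.

Structural cue: t_0 = 4/3 here, and the (-1)^k factor (C = 4/3, x = -3/8) folds into the argument's sign.
Ratio: r(k) = (-3/8) * (k-4) (k-6/5) (k-1/3) / [(k-1/6) (k+3) (k+1)] - rational in k, leading ratio (-3/8); with t_0 = 4/3, classification follows.


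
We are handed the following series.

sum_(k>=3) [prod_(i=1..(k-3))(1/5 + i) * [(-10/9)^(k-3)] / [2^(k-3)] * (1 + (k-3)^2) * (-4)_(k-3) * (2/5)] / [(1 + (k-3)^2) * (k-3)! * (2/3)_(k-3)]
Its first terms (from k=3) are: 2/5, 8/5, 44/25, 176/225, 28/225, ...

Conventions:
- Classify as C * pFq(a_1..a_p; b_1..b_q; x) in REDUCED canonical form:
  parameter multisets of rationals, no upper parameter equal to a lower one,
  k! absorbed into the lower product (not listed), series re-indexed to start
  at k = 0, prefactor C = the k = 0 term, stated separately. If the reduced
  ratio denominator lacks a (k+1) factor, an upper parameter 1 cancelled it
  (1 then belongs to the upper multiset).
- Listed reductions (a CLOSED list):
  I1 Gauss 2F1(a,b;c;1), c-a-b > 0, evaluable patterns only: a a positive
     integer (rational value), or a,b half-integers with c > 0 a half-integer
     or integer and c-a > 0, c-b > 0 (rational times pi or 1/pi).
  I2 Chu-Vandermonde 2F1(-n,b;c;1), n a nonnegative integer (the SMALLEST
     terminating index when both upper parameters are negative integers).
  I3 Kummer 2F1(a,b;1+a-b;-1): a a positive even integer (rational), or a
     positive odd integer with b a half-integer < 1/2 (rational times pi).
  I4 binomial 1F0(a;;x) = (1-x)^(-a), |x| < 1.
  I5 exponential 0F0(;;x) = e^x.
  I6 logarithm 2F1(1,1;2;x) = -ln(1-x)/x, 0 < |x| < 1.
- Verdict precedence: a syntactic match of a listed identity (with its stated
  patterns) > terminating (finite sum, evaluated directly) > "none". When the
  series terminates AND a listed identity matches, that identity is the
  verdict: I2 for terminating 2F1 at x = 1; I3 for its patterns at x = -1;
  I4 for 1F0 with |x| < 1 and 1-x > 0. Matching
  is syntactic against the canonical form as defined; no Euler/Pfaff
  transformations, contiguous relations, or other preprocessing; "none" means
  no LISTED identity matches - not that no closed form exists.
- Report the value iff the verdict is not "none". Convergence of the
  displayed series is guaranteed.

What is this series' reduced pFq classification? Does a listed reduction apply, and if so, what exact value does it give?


This is 2/5 * 2F1(-4, 6/5; 2/3; -5/9) in reduced canonical form. Verdict: terminating - no listed pattern fits, but -4 in the upper list cuts the series at k = 4; direct evaluation. Sum: 14/3.

Key step: from the first term 2/5: the running product (C = 2/5, x = -5/9) telescopes to a rising factorial.
Consecutive-term ratio: r(k) = (-5/9) * (k-4) (k+6/5) / [(k+2/3) (k+1)] - rational; roots negated = parameters, x = (-5/9), C = 2/5.
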